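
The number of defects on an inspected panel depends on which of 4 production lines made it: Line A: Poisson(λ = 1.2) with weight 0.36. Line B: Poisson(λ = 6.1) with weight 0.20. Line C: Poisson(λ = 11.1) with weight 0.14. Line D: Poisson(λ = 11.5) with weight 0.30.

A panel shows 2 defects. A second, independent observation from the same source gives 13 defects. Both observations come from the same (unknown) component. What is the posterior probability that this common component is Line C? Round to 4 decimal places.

Posterior ∝ prior × likelihood, so P(k | x) ∝ π_k f_k(x); normalise over all components.
Since both observations come from the same component, the likelihood for component k is f_k(x₁)·f_k(x₂).
  L_A = [e^(−1.2)·1.2^2/2! = 0.21686] × [5.17514e-10] = 1.12228e-10
  L_B = [e^(−6.1)·6.1^2/2! = 0.0417286] × [0.00583192] = 0.000243357
  L_C = [e^(−11.1)·11.1^2/2! = 0.000930995] × [0.0942431] = 8.77398e-05
  L_D = [e^(−11.5)·11.5^2/2! = 0.000669852] × [0.100093] = 6.70478e-05
Prior × likelihood for each component:
  π_A·L_A = 0.36 × 1.12228e-10 = 4.04021e-11
  π_B·L_B = 0.20 × 0.000243357 = 4.86715e-05
  π_C·L_C = 0.14 × 8.77398e-05 = 1.22836e-05
  π_D·L_D = 0.30 × 6.70478e-05 = 2.01143e-05
Evidence: 4.04021e-11 + 4.86715e-05 + 1.22836e-05 + 2.01143e-05 = 8.10694e-05
P(Line C | x) ≈ 0.1515

0.1515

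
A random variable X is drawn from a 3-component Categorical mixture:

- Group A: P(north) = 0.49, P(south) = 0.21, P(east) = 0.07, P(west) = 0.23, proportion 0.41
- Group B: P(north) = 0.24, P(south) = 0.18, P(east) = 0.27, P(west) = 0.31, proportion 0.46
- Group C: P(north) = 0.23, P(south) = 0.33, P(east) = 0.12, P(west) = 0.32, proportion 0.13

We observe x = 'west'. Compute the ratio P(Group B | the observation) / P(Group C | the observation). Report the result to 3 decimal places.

Posterior odds = (π_i f_i(x)) / (π_j f_j(x)); the normalising sum cancels.
Evaluate each component's likelihood at the observed value:
  L_A = P(west | comp) = 0.23
  L_B = P(west | comp) = 0.31
  L_C = P(west | comp) = 0.32
0.1426 / 0.0416 ≈ 3.428

3.428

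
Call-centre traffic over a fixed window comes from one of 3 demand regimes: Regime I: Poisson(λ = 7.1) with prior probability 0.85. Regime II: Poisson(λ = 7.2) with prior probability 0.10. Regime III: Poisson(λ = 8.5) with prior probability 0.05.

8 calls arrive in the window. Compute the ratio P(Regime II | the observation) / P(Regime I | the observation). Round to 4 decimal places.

0.1191

The posterior odds equal the prior odds times the likelihood ratio: (π_i/π_j)·(f_i(x)/f_j(x)).
Poisson probabilities:
  p_I = 0.132146
  p_II = 0.133727
  p_III = 0.137508
Posterior odds = (π_II·p_II) / (π_I·p_I) = (0.10·0.133727) / (0.85·0.132146) = 0.0133727 / 0.112324 ≈ 0.1191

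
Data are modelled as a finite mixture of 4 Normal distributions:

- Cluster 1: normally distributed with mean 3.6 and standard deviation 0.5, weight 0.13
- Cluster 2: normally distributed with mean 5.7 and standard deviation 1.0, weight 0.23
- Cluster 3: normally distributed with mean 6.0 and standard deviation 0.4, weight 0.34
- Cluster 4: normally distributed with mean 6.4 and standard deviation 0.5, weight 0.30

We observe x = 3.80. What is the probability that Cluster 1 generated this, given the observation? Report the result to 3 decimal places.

0.864

P(component k | x) = w_k·f_k(x) / marginal(x), where marginal(x) = Σ_j w_j·f_j(x).
Component likelihoods at x = 3.80:
  p_1 = (1/(0.5·√(2π)))·exp(−(3.80−3.6)²/(2·0.5²)) = 0.797885·exp(-0.08000) = 0.73654
  p_2 = (1/(1.0·√(2π)))·exp(−(3.80−5.7)²/(2·1.0²)) = 0.398942·exp(-1.80500) = 0.0656158
  p_3 = (1/(0.4·√(2π)))·exp(−(3.80−6.0)²/(2·0.4²)) = 0.997356·exp(-15.12500) = 2.69244e-07
  p_4 = (1/(0.5·√(2π)))·exp(−(3.80−6.4)²/(2·0.5²)) = 0.797885·exp(-13.52000) = 1.07221e-06
Weight by the priors:
  w_1·p_1 = 0.13 × 0.73654 = 0.0957502
  w_2·p_2 = 0.23 × 0.0656158 = 0.0150916
  w_3·p_3 = 0.34 × 2.69244e-07 = 9.1543e-08
  w_4·p_4 = 0.30 × 1.07221e-06 = 3.21662e-07
Marginal: 0.0957502 + 0.0150916 + 9.1543e-08 + 3.21662e-07 = 0.110842
P(Cluster 1 | 3.80) = 0.0957502 / 0.110842 ≈ 0.864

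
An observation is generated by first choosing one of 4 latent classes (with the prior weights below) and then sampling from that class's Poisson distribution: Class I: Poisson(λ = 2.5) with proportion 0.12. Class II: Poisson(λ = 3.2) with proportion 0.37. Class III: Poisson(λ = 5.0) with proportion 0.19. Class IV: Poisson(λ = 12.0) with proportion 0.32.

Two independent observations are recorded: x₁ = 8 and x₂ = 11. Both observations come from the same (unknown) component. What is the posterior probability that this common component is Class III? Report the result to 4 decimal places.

0.0409

P(component k | x) = w_k·f_k(x) / marginal(x), where marginal(x) = Σ_j w_j·f_j(x).
Since both observations come from the same component, the likelihood for component k is f_k(x₁)·f_k(x₂).
  p_I = [e^(−2.5)·2.5^8/8! = 0.00310644] × [4.90285e-05] = 1.52304e-07
  p_II = [e^(−3.2)·3.2^8/8! = 0.0111157] × [0.000367919] = 4.08967e-06
  p_III = [e^(−5.0)·5.0^8/8! = 0.065278] × [0.00824218] = 0.000538033
  p_IV = [e^(−12.0)·12.0^8/8! = 0.0655233] × [0.114368] = 0.00749376
Weight by the priors:
  w_I·p_I = 0.12 × 1.52304e-07 = 1.82765e-08
  w_II·p_II = 0.37 × 4.08967e-06 = 1.51318e-06
  w_III·p_III = 0.19 × 0.000538033 = 0.000102226
  w_IV·p_IV = 0.32 × 0.00749376 = 0.002398
Evidence: 1.82765e-08 + 1.51318e-06 + 0.000102226 + 0.002398 = 0.00250176
P(Class III | data) ≈ 0.0409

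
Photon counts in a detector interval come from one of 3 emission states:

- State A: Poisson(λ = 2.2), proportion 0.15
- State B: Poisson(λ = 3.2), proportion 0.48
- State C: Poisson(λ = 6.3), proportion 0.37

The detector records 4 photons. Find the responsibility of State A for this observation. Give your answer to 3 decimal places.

Apply Bayes' rule: the posterior for each component is proportional to its prior times its likelihood at x.
Evaluate each component's likelihood at the observed value:
  L_A = 0.108151
  L_B = 0.178093
  L_C = 0.12053
Weight by the priors:
  π_A·L_A = 0.15 × 0.108151 = 0.0162227
  π_B·L_B = 0.48 × 0.178093 = 0.0854845
  π_C·L_C = 0.37 × 0.12053 = 0.0445962
Normaliser: 0.0162227 + 0.0854845 + 0.0445962 = 0.146303
P(State A | data) = 0.0162227 / 0.146303 ≈ 0.111

0.111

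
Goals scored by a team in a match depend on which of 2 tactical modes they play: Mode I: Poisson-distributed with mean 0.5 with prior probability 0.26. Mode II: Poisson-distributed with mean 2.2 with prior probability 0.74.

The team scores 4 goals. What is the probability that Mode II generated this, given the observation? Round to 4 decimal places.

0.9949

P(component k | x) = w_k·f_k(x) / marginal(x), where marginal(x) = Σ_j w_j·f_j(x).
Component likelihoods at x = 4 goals:
  p_I = 0.00157951
  p_II = 0.108151
Unnormalised posteriors:
  w_I·p_I = 0.26 × 0.00157951 = 0.000410672
  w_II·p_II = 0.74 × 0.108151 = 0.0800319
Normaliser: 0.000410672 + 0.0800319 = 0.0804426
So the posterior for Mode II is 0.0800319 / 0.0804426 ≈ 0.9949.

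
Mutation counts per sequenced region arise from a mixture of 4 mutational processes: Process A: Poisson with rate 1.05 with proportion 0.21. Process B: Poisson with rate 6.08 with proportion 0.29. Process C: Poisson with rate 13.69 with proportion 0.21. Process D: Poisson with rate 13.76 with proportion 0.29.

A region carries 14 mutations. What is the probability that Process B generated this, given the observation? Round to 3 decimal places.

Posterior ∝ prior × likelihood, so P(k | x) ∝ π_k f_k(x); normalise over all components.
Poisson probabilities:
  L_A = 7.94754e-12
  L_B = 0.00247589
  L_C = 0.105621
  L_D = 0.105769
Multiply by the mixture weights:
  π_A·L_A = 0.21 × 7.94754e-12 = 1.66898e-12
  π_B·L_B = 0.29 × 0.00247589 = 0.000718008
  π_C·L_C = 0.21 × 0.105621 = 0.0221803
  π_D·L_D = 0.29 × 0.105769 = 0.030673
Sum: 1.66898e-12 + 0.000718008 + 0.0221803 + 0.030673 = 0.0535713
P(Process B | x) = 0.000718008 / 0.0535713 ≈ 0.013

0.013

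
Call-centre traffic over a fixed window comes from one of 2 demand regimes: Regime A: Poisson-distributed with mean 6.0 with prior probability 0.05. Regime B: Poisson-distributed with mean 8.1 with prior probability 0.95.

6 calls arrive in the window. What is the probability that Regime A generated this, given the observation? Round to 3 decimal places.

Posterior ∝ prior × likelihood, so P(k | x) ∝ π_k f_k(x); normalise over all components.
Poisson probabilities:
  L_A = 0.160623
  L_B = 0.119067
Multiply by the mixture weights:
  π_A·L_A = 0.05 × 0.160623 = 0.00803116
  π_B·L_B = 0.95 × 0.119067 = 0.113114
Sum: 0.00803116 + 0.113114 = 0.121145
P(Regime A | the observation) ≈ 0.066

0.066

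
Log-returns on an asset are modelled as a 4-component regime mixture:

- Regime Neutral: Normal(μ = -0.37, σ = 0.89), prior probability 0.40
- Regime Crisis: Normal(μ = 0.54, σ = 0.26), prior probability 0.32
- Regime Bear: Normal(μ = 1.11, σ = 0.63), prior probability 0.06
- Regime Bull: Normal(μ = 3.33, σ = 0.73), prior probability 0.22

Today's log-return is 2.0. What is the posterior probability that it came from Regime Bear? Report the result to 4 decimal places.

0.3331

By Bayes' theorem, P(k | x) = π_k f_k(x) / Σ_j π_j f_j(x).
Normal densities:
  p_Neutral = (1/(0.89·√(2π)))·exp(−(2.0−-0.37)²/(2·0.89²)) = 0.448250·exp(-3.54558) = 0.0129329
  p_Crisis = (1/(0.26·√(2π)))·exp(−(2.0−0.54)²/(2·0.26²)) = 1.534393·exp(-15.76627) = 2.18138e-07
  p_Bear = (1/(0.63·√(2π)))·exp(−(2.0−1.11)²/(2·0.63²)) = 0.633242·exp(-0.99786) = 0.233456
  p_Bull = (1/(0.73·√(2π)))·exp(−(2.0−3.33)²/(2·0.73²)) = 0.546496·exp(-1.65969) = 0.103942
Multiply by the mixture weights:
  π_Neutral·p_Neutral = 0.40 × 0.0129329 = 0.00517317
  π_Crisis·p_Crisis = 0.32 × 2.18138e-07 = 6.98042e-08
  π_Bear·p_Bear = 0.06 × 0.233456 = 0.0140074
  π_Bull·p_Bull = 0.22 × 0.103942 = 0.0228673
Sum: 0.00517317 + 6.98042e-08 + 0.0140074 + 0.0228673 = 0.0420479
P(Regime Bear | the observation) = 0.0140074 / 0.0420479 ≈ 0.3331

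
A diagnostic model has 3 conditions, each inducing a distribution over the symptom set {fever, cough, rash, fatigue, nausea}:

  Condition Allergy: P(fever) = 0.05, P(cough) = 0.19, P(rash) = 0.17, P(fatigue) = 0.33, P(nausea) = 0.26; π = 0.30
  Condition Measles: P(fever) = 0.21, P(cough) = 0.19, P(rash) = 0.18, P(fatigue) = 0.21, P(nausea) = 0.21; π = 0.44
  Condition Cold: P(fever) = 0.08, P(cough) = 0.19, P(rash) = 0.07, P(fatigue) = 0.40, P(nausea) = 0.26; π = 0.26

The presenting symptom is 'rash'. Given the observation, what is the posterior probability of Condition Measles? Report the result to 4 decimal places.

0.5337

Apply Bayes' rule: the posterior for each component is proportional to its prior times its likelihood at x.
Evaluate each component's likelihood at the observed value:
  p_Allergy = 0.17
  p_Measles = 0.18
  p_Cold = 0.07
Unnormalised posteriors:
  π_Allergy·p_Allergy = 0.30 × 0.17 = 0.051
  π_Measles·p_Measles = 0.44 × 0.18 = 0.0792
  π_Cold·p_Cold = 0.26 × 0.07 = 0.0182
Evidence: 0.051 + 0.0792 + 0.0182 = 0.1484
P(Condition Measles | x) ≈ 0.5337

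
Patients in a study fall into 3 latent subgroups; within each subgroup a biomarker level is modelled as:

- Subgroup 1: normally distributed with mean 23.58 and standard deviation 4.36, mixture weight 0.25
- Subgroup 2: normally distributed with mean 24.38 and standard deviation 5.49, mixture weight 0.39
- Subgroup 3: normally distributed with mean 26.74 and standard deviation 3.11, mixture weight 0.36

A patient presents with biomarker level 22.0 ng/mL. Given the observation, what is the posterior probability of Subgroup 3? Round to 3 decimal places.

0.234

Posterior ∝ prior × likelihood, so P(k | x) ∝ w_k f_k(x); normalise over all components.
Evaluate each component's likelihood at the observed value:
  p_1 = (1/(4.36·√(2π)))·exp(−(22.0−23.58)²/(2·4.36²)) = 0.091501·exp(-0.06566) = 0.0856855
  p_2 = (1/(5.49·√(2π)))·exp(−(22.0−24.38)²/(2·5.49²)) = 0.072667·exp(-0.09397) = 0.0661497
  p_3 = (1/(3.11·√(2π)))·exp(−(22.0−26.74)²/(2·3.11²)) = 0.128277·exp(-1.16146) = 0.0401543
Multiply by the mixture weights:
  w_1·p_1 = 0.25 × 0.0856855 = 0.0214214
  w_2·p_2 = 0.39 × 0.0661497 = 0.0257984
  w_3·p_3 = 0.36 × 0.0401543 = 0.0144555
Marginal: 0.0214214 + 0.0257984 + 0.0144555 = 0.0616753
So the posterior for Subgroup 3 is 0.0144555 / 0.0616753 ≈ 0.234.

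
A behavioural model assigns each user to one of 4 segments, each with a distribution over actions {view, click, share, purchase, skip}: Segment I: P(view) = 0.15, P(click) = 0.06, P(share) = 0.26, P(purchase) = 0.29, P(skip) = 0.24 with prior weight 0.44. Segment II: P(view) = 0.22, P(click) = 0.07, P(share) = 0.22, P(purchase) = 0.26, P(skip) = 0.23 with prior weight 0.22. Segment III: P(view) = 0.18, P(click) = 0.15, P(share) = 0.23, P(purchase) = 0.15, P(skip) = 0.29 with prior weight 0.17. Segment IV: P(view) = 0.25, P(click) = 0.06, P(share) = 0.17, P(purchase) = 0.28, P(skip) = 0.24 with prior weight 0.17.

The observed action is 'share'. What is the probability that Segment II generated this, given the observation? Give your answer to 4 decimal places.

P(component k | x) = π_k·f_k(x) / marginal(x), where marginal(x) = Σ_j π_j·f_j(x).
Component likelihoods at x = 'share':
  L_I = 0.26
  L_II = 0.22
  L_III = 0.23
  L_IV = 0.17
Unnormalised posteriors:
  π_I·L_I = 0.44 × 0.26 = 0.1144
  π_II·L_II = 0.22 × 0.22 = 0.0484
  π_III·L_III = 0.17 × 0.23 = 0.0391
  π_IV·L_IV = 0.17 × 0.17 = 0.0289
Evidence: 0.1144 + 0.0484 + 0.0391 + 0.0289 = 0.2308
Responsibility of Segment II: 0.0484 / 0.2308 ≈ 0.2097

0.2097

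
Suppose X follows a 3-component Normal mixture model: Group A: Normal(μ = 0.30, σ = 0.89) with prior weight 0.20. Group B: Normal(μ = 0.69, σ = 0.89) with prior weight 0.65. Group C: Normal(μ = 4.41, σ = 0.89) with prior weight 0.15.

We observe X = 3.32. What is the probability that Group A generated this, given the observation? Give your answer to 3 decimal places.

The responsibility of component k is w_k f_k(x) divided by Σ_j w_j f_j(x).
Evaluate each component's likelihood at the observed value:
  f_A = 0.00141659
  f_B = 0.00569263
  f_C = 0.211745
Prior × likelihood for each component:
  w_A·f_A = 0.20 × 0.00141659 = 0.000283317
  w_B·f_B = 0.65 × 0.00569263 = 0.00370021
  w_C·f_C = 0.15 × 0.211745 = 0.0317617
Marginal: 0.000283317 + 0.00370021 + 0.0317617 = 0.0357453
P(Group A | data) = 0.000283317 / 0.0357453 ≈ 0.008

0.008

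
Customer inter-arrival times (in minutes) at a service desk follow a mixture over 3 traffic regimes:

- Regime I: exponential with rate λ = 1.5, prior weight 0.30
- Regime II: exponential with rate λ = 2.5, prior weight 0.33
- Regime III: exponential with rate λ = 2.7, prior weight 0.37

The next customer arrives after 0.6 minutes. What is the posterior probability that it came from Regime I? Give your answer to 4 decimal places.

0.3240

Apply Bayes' rule: the posterior for each component is proportional to its prior times its likelihood at x.
Evaluate each component's likelihood at the observed value:
  L_I = 1.5·e^(−1.5·0.6) = 1.5·e^(−0.9000) = 0.609854
  L_II = 2.5·e^(−2.5·0.6) = 2.5·e^(−1.5000) = 0.557825
  L_III = 2.7·e^(−2.7·0.6) = 2.7·e^(−1.6200) = 0.534326
Unnormalised posteriors:
  w_I·L_I = 0.30 × 0.609854 = 0.182956
  w_II·L_II = 0.33 × 0.557825 = 0.184082
  w_III·L_III = 0.37 × 0.534326 = 0.197701
Normaliser: 0.182956 + 0.184082 + 0.197701 = 0.56474
Responsibility of Regime I: 0.182956 / 0.56474 ≈ 0.3240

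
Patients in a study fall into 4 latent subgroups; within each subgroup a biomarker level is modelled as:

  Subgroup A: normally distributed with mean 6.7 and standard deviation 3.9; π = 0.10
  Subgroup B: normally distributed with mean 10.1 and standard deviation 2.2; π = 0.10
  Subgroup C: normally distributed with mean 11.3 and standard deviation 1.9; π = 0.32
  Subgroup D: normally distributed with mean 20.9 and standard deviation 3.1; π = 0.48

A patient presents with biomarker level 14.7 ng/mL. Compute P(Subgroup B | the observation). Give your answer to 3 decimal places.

Apply Bayes' rule: the posterior for each component is proportional to its prior times its likelihood at x.
Evaluate each component's likelihood at the observed value:
  L_A = (1/(3.9·√(2π)))·exp(−(14.7−6.7)²/(2·3.9²)) = 0.102293·exp(-2.10388) = 0.0124779
  L_B = (1/(2.2·√(2π)))·exp(−(14.7−10.1)²/(2·2.2²)) = 0.181337·exp(-2.18595) = 0.020377
  L_C = (1/(1.9·√(2π)))·exp(−(14.7−11.3)²/(2·1.9²)) = 0.209970·exp(-1.60111) = 0.0423452
  L_D = (1/(3.1·√(2π)))·exp(−(14.7−20.9)²/(2·3.1²)) = 0.128691·exp(-2.00000) = 0.0174164
Unnormalised posteriors:
  π_A·L_A = 0.10 × 0.0124779 = 0.00124779
  π_B·L_B = 0.10 × 0.020377 = 0.0020377
  π_C·L_C = 0.32 × 0.0423452 = 0.0135505
  π_D·L_D = 0.48 × 0.0174164 = 0.00835989
Denominator: 0.00124779 + 0.0020377 + 0.0135505 + 0.00835989 = 0.0251958
P(Subgroup B | x) ≈ 0.081

0.081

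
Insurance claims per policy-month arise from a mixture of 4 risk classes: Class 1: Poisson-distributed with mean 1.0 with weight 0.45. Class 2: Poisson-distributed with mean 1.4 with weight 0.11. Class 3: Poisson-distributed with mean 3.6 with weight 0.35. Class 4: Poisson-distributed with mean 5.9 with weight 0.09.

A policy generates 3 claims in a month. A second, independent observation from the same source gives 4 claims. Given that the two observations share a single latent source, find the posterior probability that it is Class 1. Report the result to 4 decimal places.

0.0259

P(component k | x) = π_k·f_k(x) / marginal(x), where marginal(x) = Σ_j π_j·f_j(x).
Since both observations come from the same component, the likelihood for component k is f_k(x₁)·f_k(x₂).
  p_1 = [0.0613132] × [0.0153283] = 0.000939828
  p_2 = [0.112777] × [0.039472] = 0.00445153
  p_3 = [0.212469] × [0.191222] = 0.0406289
  p_4 = [0.0937707] × [0.138312] = 0.0129696
Weight by the priors:
  π_1·p_1 = 0.45 × 0.000939828 = 0.000422923
  π_2·p_2 = 0.11 × 0.00445153 = 0.000489668
  π_3·p_3 = 0.35 × 0.0406289 = 0.0142201
  π_4·p_4 = 0.09 × 0.0129696 = 0.00116726
Sum: 0.000422923 + 0.000489668 + 0.0142201 + 0.00116726 = 0.0163
P(Class 1 | x₁,x₂) ≈ 0.0259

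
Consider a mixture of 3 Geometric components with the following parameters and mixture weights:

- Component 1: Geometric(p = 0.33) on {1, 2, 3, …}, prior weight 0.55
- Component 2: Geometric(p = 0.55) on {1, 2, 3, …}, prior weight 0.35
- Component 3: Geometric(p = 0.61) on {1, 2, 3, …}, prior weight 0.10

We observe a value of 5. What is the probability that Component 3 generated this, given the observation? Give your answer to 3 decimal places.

0.031

By Bayes' theorem, P(k | x) = w_k f_k(x) / Σ_j w_j f_j(x).
Component likelihoods at x = 5:
  p_1 = 0.0664987
  p_2 = 0.0225534
  p_3 = 0.014112
Weight by the priors:
  w_1·p_1 = 0.55 × 0.0664987 = 0.0365743
  w_2·p_2 = 0.35 × 0.0225534 = 0.0078937
  w_3·p_3 = 0.10 × 0.014112 = 0.0014112
Sum: 0.0365743 + 0.0078937 + 0.0014112 = 0.0458792
P(Component 3 | data) ≈ 0.031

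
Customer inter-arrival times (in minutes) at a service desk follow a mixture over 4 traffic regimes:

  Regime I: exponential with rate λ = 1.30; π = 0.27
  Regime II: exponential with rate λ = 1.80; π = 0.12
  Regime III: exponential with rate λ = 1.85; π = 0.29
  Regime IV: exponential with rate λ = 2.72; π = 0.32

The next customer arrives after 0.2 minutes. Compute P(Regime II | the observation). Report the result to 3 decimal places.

0.116

By Bayes' theorem, P(k | x) = w_k f_k(x) / Σ_j w_j f_j(x).
Evaluate each component's likelihood at the observed value:
  f_I = 1.00237
  f_II = 1.25582
  f_III = 1.27786
  f_IV = 1.57875
Unnormalised posteriors:
  w_I·f_I = 0.27 × 1.00237 = 0.270639
  w_II·f_II = 0.12 × 1.25582 = 0.150698
  w_III·f_III = 0.29 × 1.27786 = 0.370579
  w_IV·f_IV = 0.32 × 1.57875 = 0.505199
Sum: 0.270639 + 0.150698 + 0.370579 + 0.505199 = 1.29712
P(Regime II | x) ≈ 0.116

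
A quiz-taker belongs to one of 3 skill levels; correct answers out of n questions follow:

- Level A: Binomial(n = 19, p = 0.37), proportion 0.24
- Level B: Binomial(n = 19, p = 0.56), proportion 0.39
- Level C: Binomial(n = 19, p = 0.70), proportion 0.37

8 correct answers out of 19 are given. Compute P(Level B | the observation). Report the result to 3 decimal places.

Posterior ∝ prior × likelihood, so P(k | x) ∝ π_k f_k(x); normalise over all components.
Component likelihoods at x = 8 correct answers out of 19:
  p_A = 0.164732
  p_B = 0.0874786
  p_C = 0.00771856
Prior × likelihood for each component:
  π_A·p_A = 0.24 × 0.164732 = 0.0395357
  π_B·p_B = 0.39 × 0.0874786 = 0.0341167
  π_C·p_C = 0.37 × 0.00771856 = 0.00285587
Marginal: 0.0395357 + 0.0341167 + 0.00285587 = 0.0765082
P(Level B | 8 correct answers out of 19) ≈ 0.446

0.446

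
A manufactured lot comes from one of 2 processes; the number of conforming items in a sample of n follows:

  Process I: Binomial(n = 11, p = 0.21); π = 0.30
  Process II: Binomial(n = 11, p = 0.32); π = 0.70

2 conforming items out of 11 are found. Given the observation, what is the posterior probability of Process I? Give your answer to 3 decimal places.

Apply Bayes' rule: the posterior for each component is proportional to its prior times its likelihood at x.
Binomial probabilities:
  p_I = C(11,2)·0.21^2·0.79^9 = 55·0.0441·0.119852 = 0.2907
  p_II = C(11,2)·0.32^2·0.68^9 = 55·0.1024·0.0310871 = 0.175083
Weight by the priors:
  P(Z=I)·p_I = 0.30 × 0.2907 = 0.08721
  P(Z=II)·p_II = 0.70 × 0.175083 = 0.122558
Denominator: 0.08721 + 0.122558 = 0.209768
P(Process I | the observation) ≈ 0.416

0.416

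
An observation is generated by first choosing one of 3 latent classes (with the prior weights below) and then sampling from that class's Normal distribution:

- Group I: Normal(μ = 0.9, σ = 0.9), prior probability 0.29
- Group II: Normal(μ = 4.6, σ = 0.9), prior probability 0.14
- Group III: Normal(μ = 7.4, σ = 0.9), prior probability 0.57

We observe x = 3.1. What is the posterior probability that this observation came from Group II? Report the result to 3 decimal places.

0.705

Apply Bayes' rule: the posterior for each component is proportional to its prior times its likelihood at x.
Normal densities:
  p_I = (1/(0.9·√(2π)))·exp(−(3.1−0.9)²/(2·0.9²)) = 0.443269·exp(-2.98765) = 0.0223432
  p_II = (1/(0.9·√(2π)))·exp(−(3.1−4.6)²/(2·0.9²)) = 0.443269·exp(-1.38889) = 0.11053
  p_III = (1/(0.9·√(2π)))·exp(−(3.1−7.4)²/(2·0.9²)) = 0.443269·exp(-11.41358) = 4.89568e-06
Prior × likelihood for each component:
  P(Z=I)·p_I = 0.29 × 0.0223432 = 0.00647953
  P(Z=II)·p_II = 0.14 × 0.11053 = 0.0154742
  P(Z=III)·p_III = 0.57 × 4.89568e-06 = 2.79054e-06
Marginal: 0.00647953 + 0.0154742 + 2.79054e-06 = 0.0219565
Responsibility of Group II: 0.0154742 / 0.0219565 ≈ 0.705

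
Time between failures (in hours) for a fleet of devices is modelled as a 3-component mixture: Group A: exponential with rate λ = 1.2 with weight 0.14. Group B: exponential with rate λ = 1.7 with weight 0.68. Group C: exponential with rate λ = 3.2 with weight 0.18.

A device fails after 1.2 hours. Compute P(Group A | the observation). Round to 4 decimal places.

The responsibility of component k is w_k f_k(x) divided by Σ_j w_j f_j(x).
Component likelihoods at x = 1.2 hours:
  L_A = 0.284313
  L_B = 0.221049
  L_C = 0.0687795
Unnormalised posteriors:
  w_A·L_A = 0.14 × 0.284313 = 0.0398039
  w_B·L_B = 0.68 × 0.221049 = 0.150313
  w_C·L_C = 0.18 × 0.0687795 = 0.0123803
Denominator: 0.0398039 + 0.150313 + 0.0123803 = 0.202497
So the posterior for Group A is 0.0398039 / 0.202497 ≈ 0.1966.

0.1966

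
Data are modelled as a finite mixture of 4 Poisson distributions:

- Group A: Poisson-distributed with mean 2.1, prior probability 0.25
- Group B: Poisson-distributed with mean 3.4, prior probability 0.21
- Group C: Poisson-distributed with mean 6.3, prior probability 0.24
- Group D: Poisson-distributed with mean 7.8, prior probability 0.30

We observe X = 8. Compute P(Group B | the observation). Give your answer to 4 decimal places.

Apply Bayes' rule: the posterior for each component is proportional to its prior times its likelihood at x.
Evaluate each component's likelihood at the observed value:
  p_A = e^(−2.1)·2.1^8/8! = 0.00114872
  p_B = e^(−3.4)·3.4^8/8! = 0.0147812
  p_C = e^(−6.3)·6.3^8/8! = 0.113018
  p_D = e^(−7.8)·7.8^8/8! = 0.139232
Weight by the priors:
  P(Z=A)·p_A = 0.25 × 0.00114872 = 0.000287181
  P(Z=B)·p_B = 0.21 × 0.0147812 = 0.00310405
  P(Z=C)·p_C = 0.24 × 0.113018 = 0.0271244
  P(Z=D)·p_D = 0.30 × 0.139232 = 0.0417696
Sum: 0.000287181 + 0.00310405 + 0.0271244 + 0.0417696 = 0.0722852
P(Group B | 8) ≈ 0.0429

0.0429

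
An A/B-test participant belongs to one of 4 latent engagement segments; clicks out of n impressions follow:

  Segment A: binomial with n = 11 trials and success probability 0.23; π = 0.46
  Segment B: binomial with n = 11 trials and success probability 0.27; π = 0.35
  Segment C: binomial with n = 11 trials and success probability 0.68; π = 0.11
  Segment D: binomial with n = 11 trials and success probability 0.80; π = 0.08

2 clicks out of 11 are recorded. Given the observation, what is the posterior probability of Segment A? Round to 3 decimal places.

By Bayes' theorem, P(k | x) = P(Z=k) f_k(x) / Σ_j P(Z=j) f_j(x).
Binomial probabilities:
  p_A = 0.276844
  p_B = 0.236046
  p_C = 0.000894809
  p_D = 1.80224e-05
Unnormalised posteriors:
  P(Z=A)·p_A = 0.46 × 0.276844 = 0.127348
  P(Z=B)·p_B = 0.35 × 0.236046 = 0.082616
  P(Z=C)·p_C = 0.11 × 0.000894809 = 9.8429e-05
  P(Z=D)·p_D = 0.08 × 1.80224e-05 = 1.44179e-06
Denominator: 0.127348 + 0.082616 + 9.8429e-05 + 1.44179e-06 = 0.210064
P(Segment A | the observation) ≈ 0.606

0.606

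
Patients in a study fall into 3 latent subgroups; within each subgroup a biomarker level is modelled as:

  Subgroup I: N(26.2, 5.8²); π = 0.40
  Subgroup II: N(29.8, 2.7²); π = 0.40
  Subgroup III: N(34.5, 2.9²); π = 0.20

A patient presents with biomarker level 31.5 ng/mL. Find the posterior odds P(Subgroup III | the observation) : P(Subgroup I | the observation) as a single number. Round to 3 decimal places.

The posterior odds equal the prior odds times the likelihood ratio: (w_i/w_j)·(f_i(x)/f_j(x)).
Evaluate each component's likelihood at the observed value:
  f_I = (1/(5.8·√(2π)))·exp(−(31.5−26.2)²/(2·5.8²)) = 0.068783·exp(-0.41751) = 0.0453065
  f_II = (1/(2.7·√(2π)))·exp(−(31.5−29.8)²/(2·2.7²)) = 0.147756·exp(-0.19822) = 0.121189
  f_III = (1/(2.9·√(2π)))·exp(−(31.5−34.5)²/(2·2.9²)) = 0.137566·exp(-0.53508) = 0.0805621
0.0161124 / 0.0181226 ≈ 0.889

0.889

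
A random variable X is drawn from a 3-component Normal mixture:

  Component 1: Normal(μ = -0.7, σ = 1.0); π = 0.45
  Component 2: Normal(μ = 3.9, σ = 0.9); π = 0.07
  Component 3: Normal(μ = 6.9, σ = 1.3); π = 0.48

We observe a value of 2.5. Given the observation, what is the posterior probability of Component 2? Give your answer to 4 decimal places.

Posterior ∝ prior × likelihood, so P(k | x) ∝ P(Z=k) f_k(x); normalise over all components.
Normal densities:
  L_1 = (1/(1.0·√(2π)))·exp(−(2.5−-0.7)²/(2·1.0²)) = 0.398942·exp(-5.12000) = 0.00238409
  L_2 = (1/(0.9·√(2π)))·exp(−(2.5−3.9)²/(2·0.9²)) = 0.443269·exp(-1.20988) = 0.132198
  L_3 = (1/(1.3·√(2π)))·exp(−(2.5−6.9)²/(2·1.3²)) = 0.306879·exp(-5.72781) = 0.000998643
Multiply by the mixture weights:
  P(Z=1)·L_1 = 0.45 × 0.00238409 = 0.00107284
  P(Z=2)·L_2 = 0.07 × 0.132198 = 0.00925386
  P(Z=3)·L_3 = 0.48 × 0.000998643 = 0.000479349
Normaliser: 0.00107284 + 0.00925386 + 0.000479349 = 0.010806
P(Component 2 | x) ≈ 0.8564

0.8564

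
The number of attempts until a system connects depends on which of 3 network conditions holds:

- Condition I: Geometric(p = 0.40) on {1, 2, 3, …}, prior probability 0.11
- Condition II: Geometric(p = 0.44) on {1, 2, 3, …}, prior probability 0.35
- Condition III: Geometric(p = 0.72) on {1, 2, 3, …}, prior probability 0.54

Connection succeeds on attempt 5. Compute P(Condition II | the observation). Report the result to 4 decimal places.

0.6518

By Bayes' theorem, P(k | x) = P(Z=k) f_k(x) / Σ_j P(Z=j) f_j(x).
Component likelihoods at x = 5:
  f_I = 0.40·(1−0.40)^4 = 0.40·0.1296 = 0.05184
  f_II = 0.44·(1−0.44)^4 = 0.44·0.098345 = 0.0432718
  f_III = 0.72·(1−0.72)^4 = 0.72·0.00614656 = 0.00442552
Unnormalised posteriors:
  P(Z=I)·f_I = 0.11 × 0.05184 = 0.0057024
  P(Z=II)·f_II = 0.35 × 0.0432718 = 0.0151451
  P(Z=III)·f_III = 0.54 × 0.00442552 = 0.00238978
Evidence: 0.0057024 + 0.0151451 + 0.00238978 = 0.0232373
So the posterior for Condition II is 0.0151451 / 0.0232373 ≈ 0.6518.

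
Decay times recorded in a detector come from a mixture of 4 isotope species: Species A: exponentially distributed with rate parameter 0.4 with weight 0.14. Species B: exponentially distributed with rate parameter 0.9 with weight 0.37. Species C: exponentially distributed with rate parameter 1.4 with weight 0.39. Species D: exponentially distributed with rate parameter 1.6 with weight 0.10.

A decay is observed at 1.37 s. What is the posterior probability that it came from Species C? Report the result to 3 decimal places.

P(component k | x) = π_k·f_k(x) / marginal(x), where marginal(x) = Σ_j π_j·f_j(x).
Evaluate each component's likelihood at the observed value:
  p_A = 0.231242
  p_B = 0.262275
  p_C = 0.205661
  p_D = 0.178709
Multiply by the mixture weights:
  π_A·p_A = 0.14 × 0.231242 = 0.0323739
  π_B·p_B = 0.37 × 0.262275 = 0.0970419
  π_C·p_C = 0.39 × 0.205661 = 0.0802077
  π_D·p_D = 0.10 × 0.178709 = 0.0178709
Marginal: 0.0323739 + 0.0970419 + 0.0802077 + 0.0178709 = 0.227494
P(Species C | the observation) = 0.0802077 / 0.227494 ≈ 0.353

0.353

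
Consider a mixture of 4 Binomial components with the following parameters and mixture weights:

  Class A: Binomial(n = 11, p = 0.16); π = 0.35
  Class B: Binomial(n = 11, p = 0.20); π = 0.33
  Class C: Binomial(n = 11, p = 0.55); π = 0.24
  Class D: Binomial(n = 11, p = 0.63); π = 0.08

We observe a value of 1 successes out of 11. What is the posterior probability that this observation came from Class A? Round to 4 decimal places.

0.5786

The responsibility of component k is P(Z=k) f_k(x) divided by Σ_j P(Z=j) f_j(x).
Evaluate each component's likelihood at the observed value:
  f_A = 0.307826
  f_B = 0.236223
  f_C = 0.00206006
  f_D = 0.000333235
Prior × likelihood for each component:
  P(Z=A)·f_A = 0.35 × 0.307826 = 0.107739
  P(Z=B)·f_B = 0.33 × 0.236223 = 0.0779537
  P(Z=C)·f_C = 0.24 × 0.00206006 = 0.000494415
  P(Z=D)·f_D = 0.08 × 0.000333235 = 2.66588e-05
Denominator: 0.107739 + 0.0779537 + 0.000494415 + 2.66588e-05 = 0.186214
So the posterior for Class A is 0.107739 / 0.186214 ≈ 0.5786.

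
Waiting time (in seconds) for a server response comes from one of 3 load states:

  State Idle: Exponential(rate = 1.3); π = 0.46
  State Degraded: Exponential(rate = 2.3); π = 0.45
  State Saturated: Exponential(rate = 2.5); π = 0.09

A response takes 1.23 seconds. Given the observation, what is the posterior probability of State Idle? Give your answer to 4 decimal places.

The responsibility of component k is w_k f_k(x) divided by Σ_j w_j f_j(x).
Exponential densities:
  L_Idle = 0.262728
  L_Degraded = 0.135865
  L_Saturated = 0.115474
Weight by the priors:
  w_Idle·L_Idle = 0.46 × 0.262728 = 0.120855
  w_Degraded·L_Degraded = 0.45 × 0.135865 = 0.0611394
  w_Saturated·L_Saturated = 0.09 × 0.115474 = 0.0103927
Evidence: 0.120855 + 0.0611394 + 0.0103927 = 0.192387
P(State Idle | the observation) ≈ 0.6282

0.6282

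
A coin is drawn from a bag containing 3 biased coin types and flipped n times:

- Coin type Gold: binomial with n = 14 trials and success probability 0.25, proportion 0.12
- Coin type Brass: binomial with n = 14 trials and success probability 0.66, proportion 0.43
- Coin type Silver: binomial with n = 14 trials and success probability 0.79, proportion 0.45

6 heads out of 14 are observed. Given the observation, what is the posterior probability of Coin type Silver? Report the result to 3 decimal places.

0.043

P(component k | x) = π_k·f_k(x) / marginal(x), where marginal(x) = Σ_j π_j·f_j(x).
Component likelihoods at x = 6 heads out of 14:
  L_Gold = C(14,6)·0.25^6·0.75^8 = 3003·0.000244141·0.100113 = 0.0733982
  L_Brass = C(14,6)·0.66^6·0.34^8 = 3003·0.082654·0.000178579 = 0.0443252
  L_Silver = C(14,6)·0.79^6·0.21^8 = 3003·0.243087·3.78229e-06 = 0.00276104
Multiply by the mixture weights:
  π_Gold·L_Gold = 0.12 × 0.0733982 = 0.00880779
  π_Brass·L_Brass = 0.43 × 0.0443252 = 0.0190598
  π_Silver·L_Silver = 0.45 × 0.00276104 = 0.00124247
Denominator: 0.00880779 + 0.0190598 + 0.00124247 = 0.0291101
P(Coin type Silver | the observation) = 0.00124247 / 0.0291101 ≈ 0.043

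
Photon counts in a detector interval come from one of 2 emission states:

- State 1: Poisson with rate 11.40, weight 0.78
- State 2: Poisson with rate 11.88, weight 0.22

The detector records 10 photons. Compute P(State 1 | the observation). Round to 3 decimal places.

0.791

Apply Bayes' rule: the posterior for each component is proportional to its prior times its likelihood at x.
Component likelihoods at x = 10 photons:
  p_1 = 0.114374
  p_2 = 0.106901
Weight by the priors:
  π_1·p_1 = 0.78 × 0.114374 = 0.0892119
  π_2·p_2 = 0.22 × 0.106901 = 0.0235183
Evidence: 0.0892119 + 0.0235183 = 0.11273
P(State 1 | x) = 0.0892119 / 0.11273 ≈ 0.791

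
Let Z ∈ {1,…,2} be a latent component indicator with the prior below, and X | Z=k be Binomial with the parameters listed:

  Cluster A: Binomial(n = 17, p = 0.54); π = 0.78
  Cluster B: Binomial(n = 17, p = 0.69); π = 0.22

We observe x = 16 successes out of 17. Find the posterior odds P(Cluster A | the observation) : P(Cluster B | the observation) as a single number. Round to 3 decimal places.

The posterior odds equal the prior odds times the likelihood ratio: (P(Z=i)/P(Z=j))·(f_i(x)/f_j(x)).
Binomial probabilities:
  L_A = C(17,16)·0.54^16·0.46^1 = 17·5.22757e-05·0.46 = 0.000408796
  L_B = C(17,16)·0.69^16·0.31^1 = 17·0.00263989·0.31 = 0.0139122
Odds = (0.78/0.22) × (0.000408796/0.0139122) = 3.54545 × 0.029384 ≈ 0.104

0.104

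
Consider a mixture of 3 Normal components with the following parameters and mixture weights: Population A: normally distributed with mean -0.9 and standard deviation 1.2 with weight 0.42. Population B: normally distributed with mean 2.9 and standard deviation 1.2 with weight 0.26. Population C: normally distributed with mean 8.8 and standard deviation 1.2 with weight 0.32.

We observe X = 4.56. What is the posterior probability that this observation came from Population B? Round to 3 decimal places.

P(component k | x) = π_k·f_k(x) / marginal(x), where marginal(x) = Σ_j π_j·f_j(x).
Component likelihoods at x = 4.56:
  f_A = (1/(1.2·√(2π)))·exp(−(4.56−-0.9)²/(2·1.2²)) = 0.332452·exp(-10.35125) = 1.06228e-05
  f_B = (1/(1.2·√(2π)))·exp(−(4.56−2.9)²/(2·1.2²)) = 0.332452·exp(-0.95681) = 0.127701
  f_C = (1/(1.2·√(2π)))·exp(−(4.56−8.8)²/(2·1.2²)) = 0.332452·exp(-6.24222) = 0.000646794
Multiply by the mixture weights:
  π_A·f_A = 0.42 × 1.06228e-05 = 4.46157e-06
  π_B·f_B = 0.26 × 0.127701 = 0.0332022
  π_C·f_C = 0.32 × 0.000646794 = 0.000206974
Denominator: 4.46157e-06 + 0.0332022 + 0.000206974 = 0.0334136
P(Population B | 4.56) ≈ 0.994

0.994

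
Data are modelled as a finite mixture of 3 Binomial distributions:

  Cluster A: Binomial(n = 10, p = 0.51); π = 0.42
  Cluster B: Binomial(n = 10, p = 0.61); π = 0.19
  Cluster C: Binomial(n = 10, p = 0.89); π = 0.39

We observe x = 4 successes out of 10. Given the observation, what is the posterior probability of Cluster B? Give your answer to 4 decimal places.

Apply Bayes' rule: the posterior for each component is proportional to its prior times its likelihood at x.
Component likelihoods at x = 4 successes out of 10:
  f_A = 0.196642
  f_B = 0.102312
  f_C = 0.000233419
Weight by the priors:
  π_A·f_A = 0.42 × 0.196642 = 0.0825897
  π_B·f_B = 0.19 × 0.102312 = 0.0194393
  π_C·f_C = 0.39 × 0.000233419 = 9.10332e-05
Sum: 0.0825897 + 0.0194393 + 9.10332e-05 = 0.10212
Responsibility of Cluster B: 0.0194393 / 0.10212 ≈ 0.1904

0.1904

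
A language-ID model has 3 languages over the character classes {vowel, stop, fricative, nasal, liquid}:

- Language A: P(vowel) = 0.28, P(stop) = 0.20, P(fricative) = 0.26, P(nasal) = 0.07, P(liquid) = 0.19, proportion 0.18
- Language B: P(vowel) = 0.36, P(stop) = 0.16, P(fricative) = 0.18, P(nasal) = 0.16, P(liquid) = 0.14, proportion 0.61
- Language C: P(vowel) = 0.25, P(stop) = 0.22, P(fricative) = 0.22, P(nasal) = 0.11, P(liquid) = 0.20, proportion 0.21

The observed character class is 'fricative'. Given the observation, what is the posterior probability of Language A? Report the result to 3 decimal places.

Apply Bayes' rule: the posterior for each component is proportional to its prior times its likelihood at x.
Component likelihoods at x = 'fricative':
  L_A = P(fricative | comp) = 0.26
  L_B = P(fricative | comp) = 0.18
  L_C = P(fricative | comp) = 0.22
Prior × likelihood for each component:
  P(Z=A)·L_A = 0.18 × 0.26 = 0.0468
  P(Z=B)·L_B = 0.61 × 0.18 = 0.1098
  P(Z=C)·L_C = 0.21 × 0.22 = 0.0462
Denominator: 0.0468 + 0.1098 + 0.0462 = 0.2028
P(Language A | the observation) ≈ 0.231

0.231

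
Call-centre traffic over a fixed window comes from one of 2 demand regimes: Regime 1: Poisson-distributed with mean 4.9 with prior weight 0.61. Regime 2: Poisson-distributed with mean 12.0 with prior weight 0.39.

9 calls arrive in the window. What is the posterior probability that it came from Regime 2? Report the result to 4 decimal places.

Posterior ∝ prior × likelihood, so P(k | x) ∝ π_k f_k(x); normalise over all components.
Component likelihoods at x = 9 calls:
  p_1 = e^(−4.9)·4.9^9/9! = 0.0334163
  p_2 = e^(−12.0)·12.0^9/9! = 0.0873644
Prior × likelihood for each component:
  π_1·p_1 = 0.61 × 0.0334163 = 0.020384
  π_2·p_2 = 0.39 × 0.0873644 = 0.0340721
Sum: 0.020384 + 0.0340721 = 0.0544561
Responsibility of Regime 2: 0.0340721 / 0.0544561 ≈ 0.6257

0.6257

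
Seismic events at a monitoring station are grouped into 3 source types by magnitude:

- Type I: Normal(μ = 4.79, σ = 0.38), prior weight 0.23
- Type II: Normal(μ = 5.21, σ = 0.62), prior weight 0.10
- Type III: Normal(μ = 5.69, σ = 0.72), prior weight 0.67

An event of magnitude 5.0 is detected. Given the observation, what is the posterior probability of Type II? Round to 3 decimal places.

Posterior ∝ prior × likelihood, so P(k | x) ∝ w_k f_k(x); normalise over all components.
Component likelihoods at x = 5.0:
  p_I = (1/(0.38·√(2π)))·exp(−(5.0−4.79)²/(2·0.38²)) = 1.049848·exp(-0.15270) = 0.901175
  p_II = (1/(0.62·√(2π)))·exp(−(5.0−5.21)²/(2·0.62²)) = 0.643455·exp(-0.05736) = 0.607584
  p_III = (1/(0.72·√(2π)))·exp(−(5.0−5.69)²/(2·0.72²)) = 0.554087·exp(-0.45920) = 0.350065
Weight by the priors:
  w_I·p_I = 0.23 × 0.901175 = 0.20727
  w_II·p_II = 0.10 × 0.607584 = 0.0607584
  w_III·p_III = 0.67 × 0.350065 = 0.234544
Marginal: 0.20727 + 0.0607584 + 0.234544 = 0.502572
P(Type II | 5.0) = 0.0607584 / 0.502572 ≈ 0.121

0.121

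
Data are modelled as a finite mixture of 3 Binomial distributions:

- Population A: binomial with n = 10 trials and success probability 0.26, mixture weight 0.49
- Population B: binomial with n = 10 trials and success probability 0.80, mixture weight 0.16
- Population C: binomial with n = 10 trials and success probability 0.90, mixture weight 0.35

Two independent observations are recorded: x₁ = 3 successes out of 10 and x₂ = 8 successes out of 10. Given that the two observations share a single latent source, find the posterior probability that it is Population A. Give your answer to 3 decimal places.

Apply Bayes' rule: the posterior for each component is proportional to its prior times its likelihood at x.
Since both observations come from the same component, the likelihood for component k is f_k(x₁)·f_k(x₂).
  f_A = [0.256285] × [0.000514592] = 0.000131882
  f_B = [0.000786432] × [0.30199] = 0.000237495
  f_C = [8.748e-06] × [0.19371] = 1.69458e-06
Weight by the priors:
  P(Z=A)·f_A = 0.49 × 0.000131882 = 6.46223e-05
  P(Z=B)·f_B = 0.16 × 0.000237495 = 3.79991e-05
  P(Z=C)·f_C = 0.35 × 1.69458e-06 = 5.93102e-07
Normaliser: 6.46223e-05 + 3.79991e-05 + 5.93102e-07 = 0.000103214
Responsibility of Population A: 6.46223e-05 / 0.000103214 ≈ 0.626

0.626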